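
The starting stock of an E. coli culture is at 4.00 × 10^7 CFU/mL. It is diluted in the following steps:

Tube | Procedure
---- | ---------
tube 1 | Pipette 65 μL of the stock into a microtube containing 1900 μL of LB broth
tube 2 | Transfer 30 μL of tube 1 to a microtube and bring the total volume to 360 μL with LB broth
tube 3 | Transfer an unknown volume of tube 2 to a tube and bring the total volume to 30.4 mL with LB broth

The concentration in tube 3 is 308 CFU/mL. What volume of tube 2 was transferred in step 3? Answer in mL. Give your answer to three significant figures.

Step 1: 65 μL + 1900 μL = 1965 μL total → factor 1965/65 = 30.231
Step 2: 30 μL brought to 360 μL → factor 360/30 = 12
Step 3: v brought to 30.4 mL → factor = 30.4 mL/v
Product of known-step factors = 362.77
Overall factor = 4.00 × 10^7 CFU/mL / (308 CFU/mL) = 1.2987 × 10^5
Step-3 factor = 1.2987 × 10^5 / 362.77 = 358
v = 30.4 mL / 358 = 0.0849 mL

0.0849 mL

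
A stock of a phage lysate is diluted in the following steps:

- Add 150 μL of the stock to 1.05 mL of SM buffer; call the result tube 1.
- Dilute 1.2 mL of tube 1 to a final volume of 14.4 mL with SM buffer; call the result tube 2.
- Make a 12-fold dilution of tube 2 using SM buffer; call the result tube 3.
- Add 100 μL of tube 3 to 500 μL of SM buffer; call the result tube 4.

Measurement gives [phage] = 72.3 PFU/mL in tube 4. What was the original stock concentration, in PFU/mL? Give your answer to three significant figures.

5.00 × 10^5 PFU/mL

Step 1: 150 μL + 1.05 mL = 1200 μL total → factor 1200/150 = 8
Step 2: 1.2 mL brought to 14.4 mL → factor 14.4/1.2 = 12
Step 3: 12-fold → factor 12
Step 4: 100 μL + 500 μL = 600 μL total → factor 600/100 = 6
Overall dilution factor = 8 × 12 × 12 × 6 = 6912
Stock = 72.3 PFU/mL × 6912 = 5.00 × 10^5 PFU/mL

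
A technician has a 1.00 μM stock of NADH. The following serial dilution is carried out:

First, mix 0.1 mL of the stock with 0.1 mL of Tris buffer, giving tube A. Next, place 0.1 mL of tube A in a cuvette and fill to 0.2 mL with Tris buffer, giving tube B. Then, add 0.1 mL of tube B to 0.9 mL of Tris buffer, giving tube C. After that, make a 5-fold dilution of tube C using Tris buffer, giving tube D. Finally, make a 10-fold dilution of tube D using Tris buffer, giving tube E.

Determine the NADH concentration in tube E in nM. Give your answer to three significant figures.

Step 1: 0.1 mL + 0.1 mL = 0.2 mL total → factor 0.2/0.1 = 2
Step 2: 0.1 mL brought to 0.2 mL → factor 0.2/0.1 = 2
Step 3: 0.1 mL + 0.9 mL = 1 mL total → factor 1/0.1 = 10
Step 4: 5-fold → factor 5
Step 5: 10-fold → factor 10
Overall dilution factor = 2 × 2 × 10 × 5 × 10 = 2000
Final = 1.00 μM / 2000 = 0.0005000 μM = 0.500 nM

0.500 nM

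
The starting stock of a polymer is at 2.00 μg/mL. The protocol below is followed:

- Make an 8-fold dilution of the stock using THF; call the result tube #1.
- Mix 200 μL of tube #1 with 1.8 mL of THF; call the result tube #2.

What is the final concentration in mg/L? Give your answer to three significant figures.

0.0250 mg/L

Step 1: 8-fold → factor 8
Step 2: 200 μL + 1.8 mL = 2000 μL total → factor 2000/200 = 10
Overall dilution factor = 8 × 10 = 80
Final = 2.00 μg/mL / 80 = 0.02500 μg/mL = 0.0250 mg/L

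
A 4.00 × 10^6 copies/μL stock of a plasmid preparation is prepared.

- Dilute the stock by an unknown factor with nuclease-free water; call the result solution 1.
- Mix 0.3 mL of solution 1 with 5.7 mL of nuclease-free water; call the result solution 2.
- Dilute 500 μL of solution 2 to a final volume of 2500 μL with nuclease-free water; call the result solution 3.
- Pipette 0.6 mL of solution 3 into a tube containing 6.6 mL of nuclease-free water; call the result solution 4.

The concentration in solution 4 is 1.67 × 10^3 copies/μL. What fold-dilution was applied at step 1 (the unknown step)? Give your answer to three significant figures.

2.00-fold

Step 1: unknown factor x
Step 2: 0.3 mL + 5.7 mL = 6 mL total → factor 6/0.3 = 20
Step 3: 500 μL brought to 2500 μL → factor 2500/500 = 5
Step 4: 0.6 mL + 6.6 mL = 7.2 mL total → factor 7.2/0.6 = 12
Product of known-step factors = 1200
Overall factor = 4.00 × 10^6 copies/μL / (1.67 × 10^3 copies/μL) = 2395.2
x = 2395.2 / 1200 = 2.00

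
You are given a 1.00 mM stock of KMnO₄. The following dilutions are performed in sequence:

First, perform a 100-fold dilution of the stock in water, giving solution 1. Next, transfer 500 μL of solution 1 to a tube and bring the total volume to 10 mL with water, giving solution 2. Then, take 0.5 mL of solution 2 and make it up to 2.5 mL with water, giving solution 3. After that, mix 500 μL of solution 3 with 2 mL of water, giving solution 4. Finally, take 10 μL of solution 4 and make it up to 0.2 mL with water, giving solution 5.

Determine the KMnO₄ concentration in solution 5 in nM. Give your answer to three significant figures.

Step 1: 100-fold → factor 100
Step 2: 500 μL brought to 10 mL → factor 10000/500 = 20
Step 3: 0.5 mL brought to 2.5 mL → factor 2.5/0.5 = 5
Step 4: 500 μL + 2 mL = 2500 μL total → factor 2500/500 = 5
Step 5: 10 μL brought to 0.2 mL → factor 200/10 = 20
Overall dilution factor = 100 × 20 × 5 × 5 × 20 = 1 × 10^6
Final = 1.00 mM / 1 × 10^6 = 1.000 × 10^-6 mM = 1.00 nM

1.00 nM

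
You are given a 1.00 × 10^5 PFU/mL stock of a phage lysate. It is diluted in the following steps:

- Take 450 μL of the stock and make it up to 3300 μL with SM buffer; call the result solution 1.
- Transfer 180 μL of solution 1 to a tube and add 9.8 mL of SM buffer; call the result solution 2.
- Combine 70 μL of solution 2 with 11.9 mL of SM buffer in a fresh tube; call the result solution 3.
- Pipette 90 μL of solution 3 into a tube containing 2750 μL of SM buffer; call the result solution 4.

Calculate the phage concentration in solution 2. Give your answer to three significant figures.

246 PFU/mL

Step 1: 450 μL brought to 3300 μL → factor 3300/450 = 7.3333
Step 2: 180 μL + 9.8 mL = 9980 μL total → factor 9980/180 = 55.444
Dilution factor through solution 2 = 7.3333 × 55.444 = 406.59
[solution 2] = 1.00 × 10^5 PFU/mL / 406.59 = 246 PFU/mL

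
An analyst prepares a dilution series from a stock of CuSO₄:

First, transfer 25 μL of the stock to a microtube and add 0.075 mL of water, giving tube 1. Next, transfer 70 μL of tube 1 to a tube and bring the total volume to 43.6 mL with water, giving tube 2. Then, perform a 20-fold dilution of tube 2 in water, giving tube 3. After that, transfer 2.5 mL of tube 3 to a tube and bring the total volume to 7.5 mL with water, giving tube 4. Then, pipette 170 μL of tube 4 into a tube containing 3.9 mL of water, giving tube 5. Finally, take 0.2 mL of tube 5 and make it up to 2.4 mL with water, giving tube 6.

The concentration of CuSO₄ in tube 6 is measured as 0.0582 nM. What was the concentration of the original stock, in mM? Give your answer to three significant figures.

Step 1: 25 μL + 0.075 mL = 100 μL total → factor 100/25 = 4
Step 2: 70 μL brought to 43.6 mL → factor 43600/70 = 622.86
Step 3: 20-fold → factor 20
Step 4: 2.5 mL brought to 7.5 mL → factor 7.5/2.5 = 3
Step 5: 170 μL + 3.9 mL = 4070 μL total → factor 4070/170 = 23.941
Step 6: 0.2 mL brought to 2.4 mL → factor 2.4/0.2 = 12
Overall dilution factor = 4 × 622.86 × 20 × 3 × 23.941 × 12 = 4.2946 × 10^7
Stock = 0.0582 nM × 4.2946 × 10^7 = 2.499 × 10^6 nM = 2.50 mM

2.50 mM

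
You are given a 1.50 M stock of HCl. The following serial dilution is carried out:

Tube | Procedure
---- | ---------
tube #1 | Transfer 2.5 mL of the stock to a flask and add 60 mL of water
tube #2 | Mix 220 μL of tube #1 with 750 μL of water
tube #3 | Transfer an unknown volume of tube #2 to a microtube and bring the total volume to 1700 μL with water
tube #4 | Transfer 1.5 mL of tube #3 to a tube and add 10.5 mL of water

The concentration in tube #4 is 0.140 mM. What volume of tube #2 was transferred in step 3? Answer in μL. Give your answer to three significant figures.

140 μL

Step 1: 2.5 mL + 60 mL = 62.5 mL total → factor 62.5/2.5 = 25
Step 2: 220 μL + 750 μL = 970 μL total → factor 970/220 = 4.4091
Step 3: v brought to 1700 μL → factor = 1700 μL/v
Step 4: 1.5 mL + 10.5 mL = 12 mL total → factor 12/1.5 = 8
Product of known-step factors = 881.82
Overall factor = 1.50 M / (0.140 mM) = 10714
Step-3 factor = 10714 / 881.82 = 12.15
v = 1700 μL / 12.15 = 140 μL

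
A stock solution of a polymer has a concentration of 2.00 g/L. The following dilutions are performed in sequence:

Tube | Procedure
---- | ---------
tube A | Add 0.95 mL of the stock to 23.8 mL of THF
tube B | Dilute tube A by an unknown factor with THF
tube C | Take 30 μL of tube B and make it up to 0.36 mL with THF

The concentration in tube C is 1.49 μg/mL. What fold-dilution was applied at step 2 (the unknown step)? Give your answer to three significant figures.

Step 1: 0.95 mL + 23.8 mL = 24.75 mL total → factor 24.75/0.95 = 26.053
Step 2: unknown factor x
Step 3: 30 μL brought to 0.36 mL → factor 360/30 = 12
Product of known-step factors = 312.63
Overall factor = 2.00 g/L / (1.49 μg/mL) = 1342.3
x = 1342.3 / 312.63 = 4.29

4.29-fold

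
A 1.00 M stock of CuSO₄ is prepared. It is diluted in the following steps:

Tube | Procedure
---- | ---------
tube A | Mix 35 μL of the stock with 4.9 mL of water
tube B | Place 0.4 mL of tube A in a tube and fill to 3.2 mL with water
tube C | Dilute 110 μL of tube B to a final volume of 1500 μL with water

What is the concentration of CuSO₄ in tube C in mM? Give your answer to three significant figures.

0.0650 mM

Step 1: 35 μL + 4.9 mL = 4935 μL total → factor 4935/35 = 141
Step 2: 0.4 mL brought to 3.2 mL → factor 3.2/0.4 = 8
Step 3: 110 μL brought to 1500 μL → factor 1500/110 = 13.636
Overall dilution factor = 141 × 8 × 13.636 = 15382
Final = 1.00 M / 15382 = 6.501 × 10^-5 M = 0.0650 mM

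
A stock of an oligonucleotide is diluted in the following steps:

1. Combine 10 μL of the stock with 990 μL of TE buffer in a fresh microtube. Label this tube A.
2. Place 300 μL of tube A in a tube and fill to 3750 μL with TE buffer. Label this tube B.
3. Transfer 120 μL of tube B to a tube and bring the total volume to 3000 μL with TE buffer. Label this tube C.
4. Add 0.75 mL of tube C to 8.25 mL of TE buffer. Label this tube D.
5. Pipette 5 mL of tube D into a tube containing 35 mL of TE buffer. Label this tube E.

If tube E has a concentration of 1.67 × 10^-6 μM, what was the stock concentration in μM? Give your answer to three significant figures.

Step 1: 10 μL + 990 μL = 1000 μL total → factor 1000/10 = 100
Step 2: 300 μL brought to 3750 μL → factor 3750/300 = 12.5
Step 3: 120 μL brought to 3000 μL → factor 3000/120 = 25
Step 4: 0.75 mL + 8.25 mL = 9 mL total → factor 9/0.75 = 12
Step 5: 5 mL + 35 mL = 40 mL total → factor 40/5 = 8
Overall dilution factor = 100 × 12.5 × 25 × 12 × 8 = 3 × 10^6
Stock = 1.67 × 10^-6 μM × 3 × 10^6 = 5.01 μM

5.01 μM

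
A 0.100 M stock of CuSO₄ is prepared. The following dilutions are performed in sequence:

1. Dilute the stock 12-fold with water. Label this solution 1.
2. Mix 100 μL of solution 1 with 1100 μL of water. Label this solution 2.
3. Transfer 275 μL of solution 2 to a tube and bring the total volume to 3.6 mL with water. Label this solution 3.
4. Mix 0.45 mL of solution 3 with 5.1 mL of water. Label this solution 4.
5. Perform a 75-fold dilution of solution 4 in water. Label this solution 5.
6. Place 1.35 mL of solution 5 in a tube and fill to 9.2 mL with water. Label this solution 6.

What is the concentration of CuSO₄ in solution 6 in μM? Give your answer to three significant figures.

0.00842 μM

Step 1: 12-fold → factor 12
Step 2: 100 μL + 1100 μL = 1200 μL total → factor 1200/100 = 12
Step 3: 275 μL brought to 3.6 mL → factor 3600/275 = 13.091
Step 4: 0.45 mL + 5.1 mL = 5.55 mL total → factor 5.55/0.45 = 12.333
Step 5: 75-fold → factor 75
Step 6: 1.35 mL brought to 9.2 mL → factor 9.2/1.35 = 6.8148
Overall dilution factor = 12 × 12 × 13.091 × 12.333 × 75 × 6.8148 = 1.1883 × 10^7
Final = 0.100 M / 1.1883 × 10^7 = 8.415 × 10^-9 M = 0.00842 μM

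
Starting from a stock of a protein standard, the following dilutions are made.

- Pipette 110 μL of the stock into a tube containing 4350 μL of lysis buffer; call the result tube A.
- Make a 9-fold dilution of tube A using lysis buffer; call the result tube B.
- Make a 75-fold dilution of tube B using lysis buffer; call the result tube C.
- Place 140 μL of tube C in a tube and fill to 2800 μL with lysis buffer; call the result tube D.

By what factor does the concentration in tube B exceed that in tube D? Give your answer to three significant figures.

1.50 × 10^3

Step 1: 110 μL + 4350 μL = 4460 μL total → factor 4460/110 = 40.545
Step 2: 9-fold → factor 9
Step 3: 75-fold → factor 75
Step 4: 140 μL brought to 2800 μL → factor 2800/140 = 20
Dilution factor to tube B = 364.91; to tube D = 5.4736 × 10^5
[tube B]/[tube D] = (factor to tube D)/(factor to tube B) = 5.4736 × 10^5/364.91 = 1.50 × 10^3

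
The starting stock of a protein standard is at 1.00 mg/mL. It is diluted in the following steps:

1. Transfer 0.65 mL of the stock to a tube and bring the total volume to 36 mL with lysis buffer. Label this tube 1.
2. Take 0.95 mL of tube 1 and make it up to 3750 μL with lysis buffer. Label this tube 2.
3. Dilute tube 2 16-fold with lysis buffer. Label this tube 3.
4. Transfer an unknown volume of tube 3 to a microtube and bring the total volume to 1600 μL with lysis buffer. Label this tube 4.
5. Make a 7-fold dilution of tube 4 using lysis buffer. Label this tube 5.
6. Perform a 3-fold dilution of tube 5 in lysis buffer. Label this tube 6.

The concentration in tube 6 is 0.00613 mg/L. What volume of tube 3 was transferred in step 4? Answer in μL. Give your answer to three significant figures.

720 μL

Step 1: 0.65 mL brought to 36 mL → factor 36/0.65 = 55.385
Step 2: 0.95 mL brought to 3750 μL → factor 3.75/0.95 = 3.9474
Step 3: 16-fold → factor 16
Step 4: v brought to 1600 μL → factor = 1600 μL/v
Step 5: 7-fold → factor 7
Step 6: 3-fold → factor 3
Product of known-step factors = 73457
Overall factor = 1.00 mg/mL / (0.00613 mg/L) = 1.6313 × 10^5
Step-4 factor = 1.6313 × 10^5 / 73457 = 2.2208
v = 1600 μL / 2.2208 = 720 μL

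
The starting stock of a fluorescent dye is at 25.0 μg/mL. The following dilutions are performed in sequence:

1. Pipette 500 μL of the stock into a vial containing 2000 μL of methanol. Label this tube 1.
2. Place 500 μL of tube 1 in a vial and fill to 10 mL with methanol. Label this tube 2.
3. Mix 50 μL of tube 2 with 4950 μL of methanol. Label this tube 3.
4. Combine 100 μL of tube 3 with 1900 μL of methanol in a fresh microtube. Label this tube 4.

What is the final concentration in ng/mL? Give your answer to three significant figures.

0.125 ng/mL

Step 1: 500 μL + 2000 μL = 2500 μL total → factor 2500/500 = 5
Step 2: 500 μL brought to 10 mL → factor 10000/500 = 20
Step 3: 50 μL + 4950 μL = 5000 μL total → factor 5000/50 = 100
Step 4: 100 μL + 1900 μL = 2000 μL total → factor 2000/100 = 20
Overall dilution factor = 5 × 20 × 100 × 20 = 2 × 10^5
Final = 25.0 μg/mL / 2 × 10^5 = 0.0001250 μg/mL = 0.125 ng/mL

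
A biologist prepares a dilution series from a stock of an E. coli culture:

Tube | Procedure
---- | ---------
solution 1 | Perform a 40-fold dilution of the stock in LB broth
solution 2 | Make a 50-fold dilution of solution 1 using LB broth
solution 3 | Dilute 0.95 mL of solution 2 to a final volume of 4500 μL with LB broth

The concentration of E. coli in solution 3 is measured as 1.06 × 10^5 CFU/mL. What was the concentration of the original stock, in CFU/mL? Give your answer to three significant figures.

1.00 × 10^9 CFU/mL

Step 1: 40-fold → factor 40
Step 2: 50-fold → factor 50
Step 3: 0.95 mL brought to 4500 μL → factor 4.5/0.95 = 4.7368
Overall dilution factor = 40 × 50 × 4.7368 = 9473.7
Stock = 1.06 × 10^5 CFU/mL × 9473.7 = 1.00 × 10^9 CFU/mL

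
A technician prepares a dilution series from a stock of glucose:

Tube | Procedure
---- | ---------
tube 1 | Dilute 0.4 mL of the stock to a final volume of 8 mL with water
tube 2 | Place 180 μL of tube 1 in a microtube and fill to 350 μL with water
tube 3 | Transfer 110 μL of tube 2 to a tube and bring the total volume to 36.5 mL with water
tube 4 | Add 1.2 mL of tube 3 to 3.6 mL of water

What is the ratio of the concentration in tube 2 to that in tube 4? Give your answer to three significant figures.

1.33 × 10^3

Step 1: 0.4 mL brought to 8 mL → factor 8/0.4 = 20
Step 2: 180 μL brought to 350 μL → factor 350/180 = 1.9444
Step 3: 110 μL brought to 36.5 mL → factor 36500/110 = 331.82
Step 4: 1.2 mL + 3.6 mL = 4.8 mL total → factor 4.8/1.2 = 4
Dilution factor to tube 2 = 38.889; to tube 4 = 51616
[tube 2]/[tube 4] = (factor to tube 4)/(factor to tube 2) = 51616/38.889 = 1.33 × 10^3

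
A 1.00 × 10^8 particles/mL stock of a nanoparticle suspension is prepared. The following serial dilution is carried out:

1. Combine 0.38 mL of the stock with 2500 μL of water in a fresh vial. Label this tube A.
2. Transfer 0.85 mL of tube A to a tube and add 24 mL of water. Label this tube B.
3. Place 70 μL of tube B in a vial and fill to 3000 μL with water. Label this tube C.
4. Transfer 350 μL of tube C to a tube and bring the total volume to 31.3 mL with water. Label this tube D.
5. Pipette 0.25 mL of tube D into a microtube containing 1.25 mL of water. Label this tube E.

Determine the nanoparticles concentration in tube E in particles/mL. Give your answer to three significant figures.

19.6 particles/mL

Step 1: 0.38 mL + 2500 μL = 2.88 mL total → factor 2.88/0.38 = 7.5789
Step 2: 0.85 mL + 24 mL = 24.85 mL total → factor 24.85/0.85 = 29.235
Step 3: 70 μL brought to 3000 μL → factor 3000/70 = 42.857
Step 4: 350 μL brought to 31.3 mL → factor 31300/350 = 89.429
Step 5: 0.25 mL + 1.25 mL = 1.5 mL total → factor 1.5/0.25 = 6
Overall dilution factor = 7.5789 × 29.235 × 42.857 × 89.429 × 6 = 5.0953 × 10^6
Final = 1.00 × 10^8 particles/mL / 5.0953 × 10^6 = 19.6 particles/mL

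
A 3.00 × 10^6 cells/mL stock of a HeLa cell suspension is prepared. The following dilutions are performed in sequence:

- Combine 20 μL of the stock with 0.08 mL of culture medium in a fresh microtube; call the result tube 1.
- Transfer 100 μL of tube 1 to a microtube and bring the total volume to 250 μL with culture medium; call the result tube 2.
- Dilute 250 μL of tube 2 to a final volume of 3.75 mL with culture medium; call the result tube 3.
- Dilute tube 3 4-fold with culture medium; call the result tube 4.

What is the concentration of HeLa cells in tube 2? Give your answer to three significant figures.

2.40 × 10^5 cells/mL

Step 1: 20 μL + 0.08 mL = 100 μL total → factor 100/20 = 5
Step 2: 100 μL brought to 250 μL → factor 250/100 = 2.5
Dilution factor through tube 2 = 5 × 2.5 = 12.5
[tube 2] = 3.00 × 10^6 cells/mL / 12.5 = 2.40 × 10^5 cells/mL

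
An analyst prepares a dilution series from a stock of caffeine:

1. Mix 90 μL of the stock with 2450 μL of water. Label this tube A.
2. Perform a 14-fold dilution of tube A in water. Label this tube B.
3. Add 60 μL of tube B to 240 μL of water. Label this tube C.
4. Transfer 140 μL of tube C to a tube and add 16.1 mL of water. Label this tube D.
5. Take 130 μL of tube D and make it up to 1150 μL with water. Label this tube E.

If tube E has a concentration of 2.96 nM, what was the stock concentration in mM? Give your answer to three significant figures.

Step 1: 90 μL + 2450 μL = 2540 μL total → factor 2540/90 = 28.222
Step 2: 14-fold → factor 14
Step 3: 60 μL + 240 μL = 300 μL total → factor 300/60 = 5
Step 4: 140 μL + 16.1 mL = 16240 μL total → factor 16240/140 = 116
Step 5: 130 μL brought to 1150 μL → factor 1150/130 = 8.8462
Overall dilution factor = 28.222 × 14 × 5 × 116 × 8.8462 = 2.0272 × 10^6
Stock = 2.96 nM × 2.0272 × 10^6 = 6.001 × 10^6 nM = 6.00 mM

6.00 mM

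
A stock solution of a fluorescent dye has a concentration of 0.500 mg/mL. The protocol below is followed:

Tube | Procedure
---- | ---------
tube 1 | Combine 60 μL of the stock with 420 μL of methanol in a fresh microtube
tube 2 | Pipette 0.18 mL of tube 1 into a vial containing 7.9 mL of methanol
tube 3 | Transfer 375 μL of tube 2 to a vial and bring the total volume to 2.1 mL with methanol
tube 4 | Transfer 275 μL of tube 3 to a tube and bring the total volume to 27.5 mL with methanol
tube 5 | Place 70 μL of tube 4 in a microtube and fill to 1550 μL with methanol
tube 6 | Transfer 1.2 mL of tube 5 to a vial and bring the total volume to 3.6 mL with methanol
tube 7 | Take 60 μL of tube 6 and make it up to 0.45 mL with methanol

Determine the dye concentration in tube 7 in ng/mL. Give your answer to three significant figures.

Step 1: 60 μL + 420 μL = 480 μL total → factor 480/60 = 8
Step 2: 0.18 mL + 7.9 mL = 8.08 mL total → factor 8.08/0.18 = 44.889
Step 3: 375 μL brought to 2.1 mL → factor 2100/375 = 5.6
Step 4: 275 μL brought to 27.5 mL → factor 27500/275 = 100
Step 5: 70 μL brought to 1550 μL → factor 1550/70 = 22.143
Step 6: 1.2 mL brought to 3.6 mL → factor 3.6/1.2 = 3
Step 7: 60 μL brought to 0.45 mL → factor 450/60 = 7.5
Overall dilution factor = 8 × 44.889 × 5.6 × 100 × 22.143 × 3 × 7.5 = 1.0019 × 10^8
Final = 0.500 mg/mL / 1.0019 × 10^8 = 4.990 × 10^-9 mg/mL = 0.00499 ng/mL

0.00499 ng/mL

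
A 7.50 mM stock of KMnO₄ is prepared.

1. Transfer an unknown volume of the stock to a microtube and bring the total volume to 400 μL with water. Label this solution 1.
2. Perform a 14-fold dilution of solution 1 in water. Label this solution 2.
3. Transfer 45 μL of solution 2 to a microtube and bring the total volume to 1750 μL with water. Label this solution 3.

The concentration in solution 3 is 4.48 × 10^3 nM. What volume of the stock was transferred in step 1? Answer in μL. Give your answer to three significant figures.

130 μL

Step 1: v brought to 400 μL → factor = 400 μL/v
Step 2: 14-fold → factor 14
Step 3: 45 μL brought to 1750 μL → factor 1750/45 = 38.889
Product of known-step factors = 544.44
Overall factor = 7.50 mM / (4.48 × 10^3 nM) = 1674.1
Step-1 factor = 1674.1 / 544.44 = 3.0749
v = 400 μL / 3.0749 = 130 μL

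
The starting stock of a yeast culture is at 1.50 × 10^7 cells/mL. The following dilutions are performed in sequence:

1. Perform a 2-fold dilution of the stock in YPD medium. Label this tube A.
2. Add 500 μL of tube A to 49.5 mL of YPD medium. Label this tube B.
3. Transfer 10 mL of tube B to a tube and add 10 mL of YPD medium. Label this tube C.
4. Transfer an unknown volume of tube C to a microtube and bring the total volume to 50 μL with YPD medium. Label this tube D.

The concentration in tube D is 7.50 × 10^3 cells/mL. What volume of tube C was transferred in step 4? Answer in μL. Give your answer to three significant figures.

10.0 μL

Step 1: 2-fold → factor 2
Step 2: 500 μL + 49.5 mL = 50000 μL total → factor 50000/500 = 100
Step 3: 10 mL + 10 mL = 20 mL total → factor 20/10 = 2
Step 4: v brought to 50 μL → factor = 50 μL/v
Product of known-step factors = 400
Overall factor = 1.50 × 10^7 cells/mL / (7.50 × 10^3 cells/mL) = 2000
Step-4 factor = 2000 / 400 = 5
v = 50 μL / 5 = 10.0 μL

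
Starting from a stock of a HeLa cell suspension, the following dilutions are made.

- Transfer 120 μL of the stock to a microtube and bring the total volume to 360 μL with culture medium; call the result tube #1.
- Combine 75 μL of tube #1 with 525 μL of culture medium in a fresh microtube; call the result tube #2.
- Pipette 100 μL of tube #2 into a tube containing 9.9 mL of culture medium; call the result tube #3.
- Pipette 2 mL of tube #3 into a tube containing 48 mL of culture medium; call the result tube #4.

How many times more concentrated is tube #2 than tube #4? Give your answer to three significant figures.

Step 1: 120 μL brought to 360 μL → factor 360/120 = 3
Step 2: 75 μL + 525 μL = 600 μL total → factor 600/75 = 8
Step 3: 100 μL + 9.9 mL = 10000 μL total → factor 10000/100 = 100
Step 4: 2 mL + 48 mL = 50 mL total → factor 50/2 = 25
Dilution factor to tube #2 = 24; to tube #4 = 60000
[tube #2]/[tube #4] = (factor to tube #4)/(factor to tube #2) = 60000/24 = 2.50 × 10^3

2.50 × 10^3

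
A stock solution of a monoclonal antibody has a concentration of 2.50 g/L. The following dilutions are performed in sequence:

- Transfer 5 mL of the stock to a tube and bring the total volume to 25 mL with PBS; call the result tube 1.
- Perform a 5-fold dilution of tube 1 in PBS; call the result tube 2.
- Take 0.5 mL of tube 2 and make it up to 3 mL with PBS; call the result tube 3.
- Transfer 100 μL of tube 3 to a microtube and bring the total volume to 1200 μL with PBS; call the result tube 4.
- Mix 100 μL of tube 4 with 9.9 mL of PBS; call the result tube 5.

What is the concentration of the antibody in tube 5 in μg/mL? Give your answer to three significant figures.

Step 1: 5 mL brought to 25 mL → factor 25/5 = 5
Step 2: 5-fold → factor 5
Step 3: 0.5 mL brought to 3 mL → factor 3/0.5 = 6
Step 4: 100 μL brought to 1200 μL → factor 1200/100 = 12
Step 5: 100 μL + 9.9 mL = 10000 μL total → factor 10000/100 = 100
Overall dilution factor = 5 × 5 × 6 × 12 × 100 = 1.8 × 10^5
Final = 2.50 g/L / 1.8 × 10^5 = 1.389 × 10^-5 g/L = 0.0139 μg/mL

0.0139 μg/mL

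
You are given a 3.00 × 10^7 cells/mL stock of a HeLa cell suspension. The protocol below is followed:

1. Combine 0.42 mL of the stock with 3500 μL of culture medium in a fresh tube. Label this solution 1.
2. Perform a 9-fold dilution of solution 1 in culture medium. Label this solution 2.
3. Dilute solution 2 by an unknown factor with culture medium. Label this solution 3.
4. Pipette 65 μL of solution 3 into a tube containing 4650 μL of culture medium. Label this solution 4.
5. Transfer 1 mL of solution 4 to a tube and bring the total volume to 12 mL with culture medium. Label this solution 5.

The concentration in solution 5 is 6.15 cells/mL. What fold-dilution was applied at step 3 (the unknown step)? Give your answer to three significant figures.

Step 1: 0.42 mL + 3500 μL = 3.92 mL total → factor 3.92/0.42 = 9.3333
Step 2: 9-fold → factor 9
Step 3: unknown factor x
Step 4: 65 μL + 4650 μL = 4715 μL total → factor 4715/65 = 72.538
Step 5: 1 mL brought to 12 mL → factor 12/1 = 12
Product of known-step factors = 73119
Overall factor = 3.00 × 10^7 cells/mL / (6.15 cells/mL) = 4.878 × 10^6
x = 4.878 × 10^6 / 73119 = 66.7

66.7-fold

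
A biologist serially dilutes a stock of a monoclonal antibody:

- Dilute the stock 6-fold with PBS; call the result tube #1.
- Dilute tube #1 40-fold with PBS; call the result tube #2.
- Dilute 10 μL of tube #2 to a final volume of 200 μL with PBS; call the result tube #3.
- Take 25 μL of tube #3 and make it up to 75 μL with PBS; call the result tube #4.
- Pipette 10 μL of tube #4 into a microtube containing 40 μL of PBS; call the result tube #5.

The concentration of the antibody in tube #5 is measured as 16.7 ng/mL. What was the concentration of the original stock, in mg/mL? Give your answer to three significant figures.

Step 1: 6-fold → factor 6
Step 2: 40-fold → factor 40
Step 3: 10 μL brought to 200 μL → factor 200/10 = 20
Step 4: 25 μL brought to 75 μL → factor 75/25 = 3
Step 5: 10 μL + 40 μL = 50 μL total → factor 50/10 = 5
Overall dilution factor = 6 × 40 × 20 × 3 × 5 = 72000
Stock = 16.7 ng/mL × 72000 = 1.202 × 10^6 ng/mL = 1.20 mg/mL

1.20 mg/mL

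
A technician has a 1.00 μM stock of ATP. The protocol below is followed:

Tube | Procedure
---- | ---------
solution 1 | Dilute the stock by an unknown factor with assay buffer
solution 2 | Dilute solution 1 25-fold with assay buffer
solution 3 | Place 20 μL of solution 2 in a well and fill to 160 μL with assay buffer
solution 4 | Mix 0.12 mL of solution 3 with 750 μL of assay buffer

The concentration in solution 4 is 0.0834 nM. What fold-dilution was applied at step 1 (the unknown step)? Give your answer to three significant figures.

Step 1: unknown factor x
Step 2: 25-fold → factor 25
Step 3: 20 μL brought to 160 μL → factor 160/20 = 8
Step 4: 0.12 mL + 750 μL = 0.87 mL total → factor 0.87/0.12 = 7.25
Product of known-step factors = 1450
Overall factor = 1.00 μM / (0.0834 nM) = 11990
x = 11990 / 1450 = 8.27

8.27-fold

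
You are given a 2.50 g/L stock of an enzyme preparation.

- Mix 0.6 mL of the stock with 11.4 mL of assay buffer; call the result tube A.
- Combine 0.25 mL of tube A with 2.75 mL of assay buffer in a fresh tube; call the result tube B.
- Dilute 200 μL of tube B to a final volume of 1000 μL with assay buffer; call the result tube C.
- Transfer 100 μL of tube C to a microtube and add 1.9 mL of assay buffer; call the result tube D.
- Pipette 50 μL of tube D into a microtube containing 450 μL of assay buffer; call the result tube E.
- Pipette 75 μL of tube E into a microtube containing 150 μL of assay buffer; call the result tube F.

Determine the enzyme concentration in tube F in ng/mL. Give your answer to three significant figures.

Step 1: 0.6 mL + 11.4 mL = 12 mL total → factor 12/0.6 = 20
Step 2: 0.25 mL + 2.75 mL = 3 mL total → factor 3/0.25 = 12
Step 3: 200 μL brought to 1000 μL → factor 1000/200 = 5
Step 4: 100 μL + 1.9 mL = 2000 μL total → factor 2000/100 = 20
Step 5: 50 μL + 450 μL = 500 μL total → factor 500/50 = 10
Step 6: 75 μL + 150 μL = 225 μL total → factor 225/75 = 3
Overall dilution factor = 20 × 12 × 5 × 20 × 10 × 3 = 7.2 × 10^5
Final = 2.50 g/L / 7.2 × 10^5 = 3.472 × 10^-6 g/L = 3.47 ng/mL

3.47 ng/mL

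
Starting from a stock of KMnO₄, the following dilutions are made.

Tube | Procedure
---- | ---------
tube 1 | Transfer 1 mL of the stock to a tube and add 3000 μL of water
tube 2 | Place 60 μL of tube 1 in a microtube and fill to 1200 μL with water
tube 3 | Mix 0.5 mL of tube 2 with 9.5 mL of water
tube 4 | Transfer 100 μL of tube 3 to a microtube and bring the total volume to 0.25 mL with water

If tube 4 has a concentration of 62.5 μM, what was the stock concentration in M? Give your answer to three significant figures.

Step 1: 1 mL + 3000 μL = 4 mL total → factor 4/1 = 4
Step 2: 60 μL brought to 1200 μL → factor 1200/60 = 20
Step 3: 0.5 mL + 9.5 mL = 10 mL total → factor 10/0.5 = 20
Step 4: 100 μL brought to 0.25 mL → factor 250/100 = 2.5
Overall dilution factor = 4 × 20 × 20 × 2.5 = 4000
Stock = 62.5 μM × 4000 = 2.500 × 10^5 μM = 0.250 M

0.250 M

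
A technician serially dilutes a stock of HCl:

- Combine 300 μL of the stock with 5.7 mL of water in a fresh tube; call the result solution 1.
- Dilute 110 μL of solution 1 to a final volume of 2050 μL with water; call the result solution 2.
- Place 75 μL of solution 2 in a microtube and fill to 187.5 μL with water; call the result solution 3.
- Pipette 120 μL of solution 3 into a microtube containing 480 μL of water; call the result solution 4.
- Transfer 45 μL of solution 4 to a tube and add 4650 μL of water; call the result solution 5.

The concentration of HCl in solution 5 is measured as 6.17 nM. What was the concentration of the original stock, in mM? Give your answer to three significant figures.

Step 1: 300 μL + 5.7 mL = 6000 μL total → factor 6000/300 = 20
Step 2: 110 μL brought to 2050 μL → factor 2050/110 = 18.636
Step 3: 75 μL brought to 187.5 μL → factor 187.5/75 = 2.5
Step 4: 120 μL + 480 μL = 600 μL total → factor 600/120 = 5
Step 5: 45 μL + 4650 μL = 4695 μL total → factor 4695/45 = 104.33
Overall dilution factor = 20 × 18.636 × 2.5 × 5 × 104.33 = 4.861 × 10^5
Stock = 6.17 nM × 4.861 × 10^5 = 2.999 × 10^6 nM = 3.00 mM

3.00 mM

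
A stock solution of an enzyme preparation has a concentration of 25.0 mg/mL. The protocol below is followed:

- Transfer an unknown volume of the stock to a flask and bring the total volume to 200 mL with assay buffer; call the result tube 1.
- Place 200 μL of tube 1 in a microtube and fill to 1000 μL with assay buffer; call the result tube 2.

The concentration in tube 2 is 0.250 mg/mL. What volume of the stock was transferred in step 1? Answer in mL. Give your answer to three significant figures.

Step 1: v brought to 200 mL → factor = 200 mL/v
Step 2: 200 μL brought to 1000 μL → factor 1000/200 = 5
Product of known-step factors = 5
Overall factor = 25.0 mg/mL / (0.250 mg/mL) = 100
Step-1 factor = 100 / 5 = 20
v = 200 mL / 20 = 10.0 mL

10.0 mL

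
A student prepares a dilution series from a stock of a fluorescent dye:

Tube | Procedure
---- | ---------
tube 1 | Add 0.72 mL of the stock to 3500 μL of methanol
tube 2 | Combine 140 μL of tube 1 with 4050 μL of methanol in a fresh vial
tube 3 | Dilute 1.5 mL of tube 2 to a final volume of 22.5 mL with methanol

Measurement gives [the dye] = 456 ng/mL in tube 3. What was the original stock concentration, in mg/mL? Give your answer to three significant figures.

Step 1: 0.72 mL + 3500 μL = 4.22 mL total → factor 4.22/0.72 = 5.8611
Step 2: 140 μL + 4050 μL = 4190 μL total → factor 4190/140 = 29.929
Step 3: 1.5 mL brought to 22.5 mL → factor 22.5/1.5 = 15
Overall dilution factor = 5.8611 × 29.929 × 15 = 2631.2
Stock = 456 ng/mL × 2631.2 = 1.200 × 10^6 ng/mL = 1.20 mg/mL

1.20 mg/mL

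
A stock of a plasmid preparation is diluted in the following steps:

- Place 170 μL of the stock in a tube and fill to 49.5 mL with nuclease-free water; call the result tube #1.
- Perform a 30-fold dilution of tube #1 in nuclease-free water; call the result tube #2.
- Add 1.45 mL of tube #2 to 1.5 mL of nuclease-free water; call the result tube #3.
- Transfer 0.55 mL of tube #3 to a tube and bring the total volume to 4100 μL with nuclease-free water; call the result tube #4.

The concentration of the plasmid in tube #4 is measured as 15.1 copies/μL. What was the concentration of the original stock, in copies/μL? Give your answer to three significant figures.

2.00 × 10^6 copies/μL

Step 1: 170 μL brought to 49.5 mL → factor 49500/170 = 291.18
Step 2: 30-fold → factor 30
Step 3: 1.45 mL + 1.5 mL = 2.95 mL total → factor 2.95/1.45 = 2.0345
Step 4: 0.55 mL brought to 4100 μL → factor 4.1/0.55 = 7.4545
Overall dilution factor = 291.18 × 30 × 2.0345 × 7.4545 = 1.3248 × 10^5
Stock = 15.1 copies/μL × 1.3248 × 10^5 = 2.00 × 10^6 copies/μL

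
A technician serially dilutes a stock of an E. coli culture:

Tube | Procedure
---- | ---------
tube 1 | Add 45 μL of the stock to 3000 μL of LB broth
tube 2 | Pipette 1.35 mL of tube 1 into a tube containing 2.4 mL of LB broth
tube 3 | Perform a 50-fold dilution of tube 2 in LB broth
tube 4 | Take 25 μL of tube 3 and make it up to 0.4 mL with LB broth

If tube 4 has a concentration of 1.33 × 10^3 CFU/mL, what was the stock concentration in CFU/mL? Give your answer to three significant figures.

2.00 × 10^8 CFU/mL

Step 1: 45 μL + 3000 μL = 3045 μL total → factor 3045/45 = 67.667
Step 2: 1.35 mL + 2.4 mL = 3.75 mL total → factor 3.75/1.35 = 2.7778
Step 3: 50-fold → factor 50
Step 4: 25 μL brought to 0.4 mL → factor 400/25 = 16
Overall dilution factor = 67.667 × 2.7778 × 50 × 16 = 1.5037 × 10^5
Stock = 1.33 × 10^3 CFU/mL × 1.5037 × 10^5 = 2.00 × 10^8 CFU/mL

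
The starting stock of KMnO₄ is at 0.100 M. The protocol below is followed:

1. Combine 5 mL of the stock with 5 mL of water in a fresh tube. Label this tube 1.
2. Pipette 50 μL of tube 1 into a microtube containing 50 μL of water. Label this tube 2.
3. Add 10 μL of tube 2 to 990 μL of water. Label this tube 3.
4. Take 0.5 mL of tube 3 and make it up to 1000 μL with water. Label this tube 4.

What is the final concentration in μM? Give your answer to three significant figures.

125 μM

Step 1: 5 mL + 5 mL = 10 mL total → factor 10/5 = 2
Step 2: 50 μL + 50 μL = 100 μL total → factor 100/50 = 2
Step 3: 10 μL + 990 μL = 1000 μL total → factor 1000/10 = 100
Step 4: 0.5 mL brought to 1000 μL → factor 1/0.5 = 2
Overall dilution factor = 2 × 2 × 100 × 2 = 800
Final = 0.100 M / 800 = 0.0001250 M = 125 μM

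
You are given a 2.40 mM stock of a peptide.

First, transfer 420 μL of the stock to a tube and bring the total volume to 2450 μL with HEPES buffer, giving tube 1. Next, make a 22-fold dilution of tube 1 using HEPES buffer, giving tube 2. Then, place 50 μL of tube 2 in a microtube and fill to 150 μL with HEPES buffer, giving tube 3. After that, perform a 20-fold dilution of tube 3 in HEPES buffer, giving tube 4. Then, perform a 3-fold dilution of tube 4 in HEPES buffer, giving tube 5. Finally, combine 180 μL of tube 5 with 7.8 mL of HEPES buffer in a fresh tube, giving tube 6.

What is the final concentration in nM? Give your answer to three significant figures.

2.34 nM

Step 1: 420 μL brought to 2450 μL → factor 2450/420 = 5.8333
Step 2: 22-fold → factor 22
Step 3: 50 μL brought to 150 μL → factor 150/50 = 3
Step 4: 20-fold → factor 20
Step 5: 3-fold → factor 3
Step 6: 180 μL + 7.8 mL = 7980 μL total → factor 7980/180 = 44.333
Overall dilution factor = 5.8333 × 22 × 3 × 20 × 3 × 44.333 = 1.0241 × 10^6
Final = 2.40 mM / 1.0241 × 10^6 = 2.344 × 10^-6 mM = 2.34 nM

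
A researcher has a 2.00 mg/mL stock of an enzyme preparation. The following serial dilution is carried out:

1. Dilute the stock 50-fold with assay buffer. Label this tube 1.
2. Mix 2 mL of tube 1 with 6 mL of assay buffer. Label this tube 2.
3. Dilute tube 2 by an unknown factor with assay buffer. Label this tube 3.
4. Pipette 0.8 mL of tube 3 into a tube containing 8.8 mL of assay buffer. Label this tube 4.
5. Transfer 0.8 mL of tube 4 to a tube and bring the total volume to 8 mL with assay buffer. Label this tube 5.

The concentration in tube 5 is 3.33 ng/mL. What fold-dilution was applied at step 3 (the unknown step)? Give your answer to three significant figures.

Step 1: 50-fold → factor 50
Step 2: 2 mL + 6 mL = 8 mL total → factor 8/2 = 4
Step 3: unknown factor x
Step 4: 0.8 mL + 8.8 mL = 9.6 mL total → factor 9.6/0.8 = 12
Step 5: 0.8 mL brought to 8 mL → factor 8/0.8 = 10
Product of known-step factors = 24000
Overall factor = 2.00 mg/mL / (3.33 ng/mL) = 6.006 × 10^5
x = 6.006 × 10^5 / 24000 = 25.0

25.0-fold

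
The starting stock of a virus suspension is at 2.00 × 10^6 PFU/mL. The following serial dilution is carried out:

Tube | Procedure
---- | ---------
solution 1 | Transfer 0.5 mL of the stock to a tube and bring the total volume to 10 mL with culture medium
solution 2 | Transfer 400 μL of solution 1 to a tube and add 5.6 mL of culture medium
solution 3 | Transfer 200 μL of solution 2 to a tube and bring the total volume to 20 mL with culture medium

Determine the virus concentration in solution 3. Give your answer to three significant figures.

Step 1: 0.5 mL brought to 10 mL → factor 10/0.5 = 20
Step 2: 400 μL + 5.6 mL = 6000 μL total → factor 6000/400 = 15
Step 3: 200 μL brought to 20 mL → factor 20000/200 = 100
Overall dilution factor = 20 × 15 × 100 = 30000
Final = 2.00 × 10^6 PFU/mL / 30000 = 66.7 PFU/mL

66.7 PFU/mL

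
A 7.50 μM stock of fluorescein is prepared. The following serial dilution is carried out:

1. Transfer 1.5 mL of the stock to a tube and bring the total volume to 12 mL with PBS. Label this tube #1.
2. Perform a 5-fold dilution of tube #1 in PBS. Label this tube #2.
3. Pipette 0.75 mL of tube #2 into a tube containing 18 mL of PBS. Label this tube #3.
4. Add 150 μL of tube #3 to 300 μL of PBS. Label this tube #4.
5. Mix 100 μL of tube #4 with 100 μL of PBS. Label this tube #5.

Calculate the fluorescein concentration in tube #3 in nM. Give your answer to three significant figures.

7.50 nM

Step 1: 1.5 mL brought to 12 mL → factor 12/1.5 = 8
Step 2: 5-fold → factor 5
Step 3: 0.75 mL + 18 mL = 18.75 mL total → factor 18.75/0.75 = 25
Dilution factor through tube #3 = 8 × 5 × 25 = 1000
[tube #3] = 7.50 μM / 1000 = 0.007500 μM = 7.50 nM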